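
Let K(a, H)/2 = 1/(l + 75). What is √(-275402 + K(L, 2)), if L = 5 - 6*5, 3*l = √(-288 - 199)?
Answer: √(-275402 + 2/(75 + I*√487/3)) ≈ 0.e-6 - 524.79*I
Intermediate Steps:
l = I*√487/3 (l = √(-288 - 199)/3 = √(-487)/3 = (I*√487)/3 = I*√487/3 ≈ 7.356*I)
L = -25 (L = 5 - 30 = -25)
K(a, H) = 2/(75 + I*√487/3) (K(a, H) = 2/(I*√487/3 + 75) = 2/(75 + I*√487/3))
√(-275402 + K(L, 2)) = √(-275402 + (675/25556 - 3*I*√487/25556)) = √(-7038172837/25556 - 3*I*√487/25556)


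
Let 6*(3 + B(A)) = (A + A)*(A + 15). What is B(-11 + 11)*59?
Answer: -177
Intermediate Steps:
B(A) = -3 + A*(15 + A)/3 (B(A) = -3 + ((A + A)*(A + 15))/6 = -3 + ((2*A)*(15 + A))/6 = -3 + (2*A*(15 + A))/6 = -3 + A*(15 + A)/3)
B(-11 + 11)*59 = (-3 + 5*(-11 + 11) + (-11 + 11)²/3)*59 = (-3 + 5*0 + (⅓)*0²)*59 = (-3 + 0 + (⅓)*0)*59 = (-3 + 0 + 0)*59 = -3*59 = -177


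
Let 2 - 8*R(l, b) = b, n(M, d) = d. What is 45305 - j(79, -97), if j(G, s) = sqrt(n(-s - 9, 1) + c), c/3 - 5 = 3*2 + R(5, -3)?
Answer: 45305 - sqrt(574)/4 ≈ 45299.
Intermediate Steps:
R(l, b) = 1/4 - b/8
c = 279/8 (c = 15 + 3*(3*2 + (1/4 - 1/8*(-3))) = 15 + 3*(6 + (1/4 + 3/8)) = 15 + 3*(6 + 5/8) = 15 + 3*(53/8) = 15 + 159/8 = 279/8 ≈ 34.875)
j(G, s) = sqrt(574)/4 (j(G, s) = sqrt(1 + 279/8) = sqrt(287/8) = sqrt(574)/4)
45305 - j(79, -97) = 45305 - sqrt(574)/4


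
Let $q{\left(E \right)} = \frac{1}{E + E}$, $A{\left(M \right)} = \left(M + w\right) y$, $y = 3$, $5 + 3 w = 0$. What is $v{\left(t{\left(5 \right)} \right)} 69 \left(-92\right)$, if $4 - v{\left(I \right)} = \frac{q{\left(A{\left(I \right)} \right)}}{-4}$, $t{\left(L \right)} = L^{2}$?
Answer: $- \frac{3556467}{140} \approx -25403.0$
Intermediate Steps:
$w = - \frac{5}{3}$ ($w = - \frac{5}{3} + \frac{1}{3} \cdot 0 = - \frac{5}{3} + 0 = - \frac{5}{3} \approx -1.6667$)
$A{\left(M \right)} = -5 + 3 M$ ($A{\left(M \right)} = \left(M - \frac{5}{3}\right) 3 = \left(- \frac{5}{3} + M\right) 3 = -5 + 3 M$)
$q{\left(E \right)} = \frac{1}{2 E}$
$v{\left(I \right)} = 4 + \frac{1}{8 \left(-5 + 3 I\right)}$ ($v{\left(I \right)} = 4 - \frac{\frac{1}{2} \frac{1}{-5 + 3 I}}{-4} = 4 - \frac{1}{2 \left(-5 + 3 I\right)} \left(- \frac{1}{4}\right) = 4 - - \frac{1}{8 \left(-5 + 3 I\right)} = 4 + \frac{1}{8 \left(-5 + 3 I\right)}$)
$v{\left(t{\left(5 \right)} \right)} 69 \left(-92\right) = \frac{3 \left(-53 + 32 \cdot 5^{2}\right)}{8 \left(-5 + 3 \cdot 5^{2}\right)} 69 \left(-92\right) = \frac{3 \left(-53 + 32 \cdot 25\right)}{8 \left(-5 + 3 \cdot 25\right)} 69 \left(-92\right) = \frac{3 \left(-53 + 800\right)}{8 \left(-5 + 75\right)} 69 \left(-92\right) = \frac{3}{8} \cdot \frac{1}{70} \cdot 747 \cdot 69 \left(-92\right) = \frac{2241}{560} \cdot 69 \left(-92\right) = \frac{154629}{560} \left(-92\right) = - \frac{3556467}{140}$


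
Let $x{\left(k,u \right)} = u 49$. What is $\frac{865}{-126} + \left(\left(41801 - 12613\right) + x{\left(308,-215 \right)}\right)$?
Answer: $\frac{2349413}{126} \approx 18646.0$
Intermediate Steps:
$x{\left(k,u \right)} = 49 u$
$\frac{865}{-126} + \left(\left(41801 - 12613\right) + x{\left(308,-215 \right)}\right) = \frac{865}{-126} + \left(\left(41801 - 12613\right) + 49 \left(-215\right)\right) = 865 \left(- \frac{1}{126}\right) + \left(29188 - 10535\right) = - \frac{865}{126} + 18653 = \frac{2349413}{126}$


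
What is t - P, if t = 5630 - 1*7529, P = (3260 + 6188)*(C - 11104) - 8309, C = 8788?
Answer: 21887978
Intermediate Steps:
P = -21889877 (P = (3260 + 6188)*(8788 - 11104) - 8309 = 9448*(-2316) - 8309 = -21881568 - 8309 = -21889877)
t = -1899 (t = 5630 - 7529 = -1899)
t - P = -1899 - 1*(-21889877) = -1899 + 21889877 = 21887978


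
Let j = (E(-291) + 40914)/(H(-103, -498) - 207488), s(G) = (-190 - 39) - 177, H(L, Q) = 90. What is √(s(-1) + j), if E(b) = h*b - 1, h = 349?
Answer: I*√4362769471229/103699 ≈ 20.142*I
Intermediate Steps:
s(G) = -406 (s(G) = -229 - 177 = -406)
E(b) = -1 + 349*b (E(b) = 349*b - 1 = -1 + 349*b)
j = 30323/103699 (j = ((-1 + 349*(-291)) + 40914)/(90 - 207488) = ((-1 - 101559) + 40914)/(-207398) = (-101560 + 40914)*(-1/207398) = -60646*(-1/207398) = 30323/103699 ≈ 0.29241)
√(s(-1) + j) = √(-406 + 30323/103699) = √(-42071471/103699) = I*√4362769471229/103699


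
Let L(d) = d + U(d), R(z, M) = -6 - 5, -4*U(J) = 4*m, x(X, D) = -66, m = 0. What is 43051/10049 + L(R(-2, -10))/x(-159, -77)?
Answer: 268355/60294 ≈ 4.4508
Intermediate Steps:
U(J) = 0 (U(J) = -0 = -¼*0 = 0)
R(z, M) = -11
L(d) = d (L(d) = d + 0 = d)
43051/10049 + L(R(-2, -10))/x(-159, -77) = 43051/10049 - 11/(-66) = 43051*(1/10049) - 11*(-1/66) = 43051/10049 + ⅙ = 268355/60294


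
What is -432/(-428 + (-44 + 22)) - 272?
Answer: -6776/25 ≈ -271.04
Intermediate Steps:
-432/(-428 + (-44 + 22)) - 272 = -432/(-428 - 22) - 272 = -432/(-450) - 272 = -432*(-1/450) - 272 = 24/25 - 272 = -6776/25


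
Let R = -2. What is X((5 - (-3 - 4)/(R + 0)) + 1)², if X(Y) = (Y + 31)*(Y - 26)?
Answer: 9916201/16 ≈ 6.1976e+5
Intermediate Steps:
X(Y) = (-26 + Y)*(31 + Y) (X(Y) = (31 + Y)*(-26 + Y) = (-26 + Y)*(31 + Y))
X((5 - (-3 - 4)/(R + 0)) + 1)² = (-806 + ((5 - (-3 - 4)/(-2 + 0)) + 1)² + 5*((5 - (-3 - 4)/(-2 + 0)) + 1))² = (-806 + ((5 - (-7)/(-2)) + 1)² + 5*((5 - (-7)/(-2)) + 1))² = (-806 + ((5 - (-7)*(-1)/2) + 1)² + 5*((5 - (-7)*(-1)/2) + 1))² = (-806 + ((5 - 1*7/2) + 1)² + 5*((5 - 1*7/2) + 1))² = (-806 + ((5 - 7/2) + 1)² + 5*((5 - 7/2) + 1))² = (-806 + (3/2 + 1)² + 5*(3/2 + 1))² = (-806 + (5/2)² + 5*(5/2))² = (-806 + 25/4 + 25/2)² = (-3149/4)² = 9916201/16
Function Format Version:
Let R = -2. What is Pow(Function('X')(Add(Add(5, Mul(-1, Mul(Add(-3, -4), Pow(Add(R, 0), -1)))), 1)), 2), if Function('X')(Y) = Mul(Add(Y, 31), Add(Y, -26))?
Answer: Rational(9916201, 16) ≈ 6.1976e+5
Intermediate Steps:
Function('X')(Y) = Mul(Add(-26, Y), Add(31, Y)) (Function('X')(Y) = Mul(Add(31, Y), Add(-26, Y)) = Mul(Add(-26, Y), Add(31, Y)))
Pow(Function('X')(Add(Add(5, Mul(-1, Mul(Add(-3, -4), Pow(Add(R, 0), -1)))), 1)), 2) = Pow(Add(-806, Pow(Add(Add(5, Mul(-1, Mul(Add(-3, -4), Pow(Add(-2, 0), -1)))), 1), 2), Mul(5, Add(Add(5, Mul(-1, Mul(Add(-3, -4), Pow(Add(-2, 0), -1)))), 1))), 2) = Pow(Add(-806, Pow(Add(Add(5, Mul(-1, Mul(-7, Pow(-2, -1)))), 1), 2), Mul(5, Add(Add(5, Mul(-1, Mul(-7, Pow(-2, -1)))), 1))), 2) = Pow(Add(-806, Pow(Add(Add(5, Mul(-1, Mul(-7, Rational(-1, 2)))), 1), 2), Mul(5, Add(Add(5, Mul(-1, Mul(-7, Rational(-1, 2)))), 1))), 2) = Pow(Add(-806, Pow(Add(Add(5, Mul(-1, Rational(7, 2))), 1), 2), Mul(5, Add(Add(5, Mul(-1, Rational(7, 2))), 1))), 2) = Pow(Add(-806, Pow(Add(Add(5, Rational(-7, 2)), 1), 2), Mul(5, Add(Add(5, Rational(-7, 2)), 1))), 2) = Pow(Add(-806, Pow(Add(Rational(3, 2), 1), 2), Mul(5, Add(Rational(3, 2), 1))), 2) = Pow(Add(-806, Pow(Rational(5, 2), 2), Mul(5, Rational(5, 2))), 2) = Pow(Add(-806, Rational(25, 4), Rational(25, 2)), 2) = Pow(Rational(-3149, 4), 2) = Rational(9916201, 16)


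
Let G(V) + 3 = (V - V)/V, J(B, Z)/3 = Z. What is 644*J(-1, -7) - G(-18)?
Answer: -13521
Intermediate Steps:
J(B, Z) = 3*Z
G(V) = -3 (G(V) = -3 + (V - V)/V = -3 + 0/V = -3 + 0 = -3)
644*J(-1, -7) - G(-18) = 644*(3*(-7)) - 1*(-3) = 644*(-21) + 3 = -13524 + 3 = -13521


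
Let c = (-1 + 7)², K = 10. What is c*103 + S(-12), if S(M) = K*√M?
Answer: 3708 + 20*I*√3 ≈ 3708.0 + 34.641*I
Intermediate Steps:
S(M) = 10*√M
c = 36 (c = 6² = 36)
c*103 + S(-12) = 36*103 + 10*√(-12) = 3708 + 10*(2*I*√3) = 3708 + 20*I*√3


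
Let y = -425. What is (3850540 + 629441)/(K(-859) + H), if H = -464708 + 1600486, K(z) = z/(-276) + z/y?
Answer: 525501771300/133227361559 ≈ 3.9444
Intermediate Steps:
K(z) = -701*z/117300 (K(z) = z/(-276) + z/(-425) = z*(-1/276) + z*(-1/425) = -z/276 - z/425 = -701*z/117300)
H = 1135778
(3850540 + 629441)/(K(-859) + H) = (3850540 + 629441)/(-701/117300*(-859) + 1135778) = 4479981/(602159/117300 + 1135778) = 4479981/(133227361559/117300) = 4479981*(117300/133227361559) = 525501771300/133227361559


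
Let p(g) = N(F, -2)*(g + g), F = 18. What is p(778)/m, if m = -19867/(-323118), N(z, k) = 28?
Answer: 14077605024/19867 ≈ 7.0859e+5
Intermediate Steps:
m = 19867/323118 (m = -19867*(-1/323118) = 19867/323118 ≈ 0.061485)
p(g) = 56*g (p(g) = 28*(g + g) = 28*(2*g) = 56*g)
p(778)/m = (56*778)/(19867/323118) = 43568*(323118/19867) = 14077605024/19867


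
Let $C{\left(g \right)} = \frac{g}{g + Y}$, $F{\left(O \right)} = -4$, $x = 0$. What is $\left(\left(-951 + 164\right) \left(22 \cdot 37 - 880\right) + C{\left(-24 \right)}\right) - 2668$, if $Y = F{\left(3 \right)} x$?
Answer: $49275$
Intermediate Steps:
$Y = 0$ ($Y = \left(-4\right) 0 = 0$)
$C{\left(g \right)} = 1$ ($C{\left(g \right)} = \frac{g}{g + 0} = \frac{g}{g} = 1$)
$\left(\left(-951 + 164\right) \left(22 \cdot 37 - 880\right) + C{\left(-24 \right)}\right) - 2668 = \left(\left(-951 + 164\right) \left(22 \cdot 37 - 880\right) + 1\right) - 2668 = \left(- 787 \left(814 - 880\right) + 1\right) - 2668 = \left(\left(-787\right) \left(-66\right) + 1\right) - 2668 = \left(51942 + 1\right) - 2668 = 51943 - 2668 = 49275$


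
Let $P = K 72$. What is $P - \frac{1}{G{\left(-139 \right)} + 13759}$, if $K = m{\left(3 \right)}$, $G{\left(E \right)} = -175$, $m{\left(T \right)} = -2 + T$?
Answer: $\frac{978047}{13584} \approx 72.0$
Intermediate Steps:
$K = 1$ ($K = -2 + 3 = 1$)
$P = 72$ ($P = 1 \cdot 72 = 72$)
$P - \frac{1}{G{\left(-139 \right)} + 13759} = 72 - \frac{1}{-175 + 13759} = 72 - \frac{1}{13584} = \frac{978047}{13584}$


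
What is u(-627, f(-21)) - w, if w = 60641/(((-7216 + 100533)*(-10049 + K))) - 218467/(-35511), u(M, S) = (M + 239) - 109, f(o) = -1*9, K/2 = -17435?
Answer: -509490026667773/1012596484599 ≈ -503.15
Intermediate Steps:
K = -34870 (K = 2*(-17435) = -34870)
f(o) = -9
u(M, S) = 130 + M (u(M, S) = (239 + M) - 109 = 130 + M)
w = 6229573822070/1012596484599 (w = 60641/(((-7216 + 100533)*(-10049 - 34870))) - 218467/(-35511) = 60641/((93317*(-44919))) - 218467*(-1/35511) = 60641/(-4191706323) + 218467/35511 = 60641*(-1/4191706323) + 218467/35511 = -8663/598815189 + 218467/35511 = 6229573822070/1012596484599 ≈ 6.1521)
u(-627, f(-21)) - w = (130 - 627) - 1*6229573822070/1012596484599 = -497 - 6229573822070/1012596484599 = -509490026667773/1012596484599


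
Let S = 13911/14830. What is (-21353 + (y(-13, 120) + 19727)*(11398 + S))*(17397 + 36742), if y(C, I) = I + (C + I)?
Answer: 91300881981336748/7415 ≈ 1.2313e+13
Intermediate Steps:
y(C, I) = C + 2*I
S = 13911/14830 (S = 13911*(1/14830) = 13911/14830 ≈ 0.93803)
(-21353 + (y(-13, 120) + 19727)*(11398 + S))*(17397 + 36742) = (-21353 + ((-13 + 2*120) + 19727)*(11398 + 13911/14830))*(17397 + 36742) = (-21353 + ((-13 + 240) + 19727)*(169046251/14830))*54139 = (-21353 + (227 + 19727)*(169046251/14830))*54139 = (-21353 + 19954*(169046251/14830))*54139 = (-21353 + 1686574446227/7415)*54139 = (1686416113732/7415)*54139 = 91300881981336748/7415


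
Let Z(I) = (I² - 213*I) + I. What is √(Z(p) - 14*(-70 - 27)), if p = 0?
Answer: √1358 ≈ 36.851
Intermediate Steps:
Z(I) = I² - 212*I
√(Z(p) - 14*(-70 - 27)) = √(0*(-212 + 0) - 14*(-70 - 27)) = √(0*(-212) - 14*(-97)) = √(0 + 1358) = √1358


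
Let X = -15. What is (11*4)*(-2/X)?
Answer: 88/15 ≈ 5.8667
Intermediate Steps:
(11*4)*(-2/X) = (11*4)*(-2/(-15)) = 44*(-2*(-1/15)) = 44*(2/15) = 88/15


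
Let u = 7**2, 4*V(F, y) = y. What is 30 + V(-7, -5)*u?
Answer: -125/4 ≈ -31.250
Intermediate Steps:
V(F, y) = y/4
u = 49
30 + V(-7, -5)*u = 30 + ((1/4)*(-5))*49 = 30 - 5/4*49 = 30 - 245/4 = -125/4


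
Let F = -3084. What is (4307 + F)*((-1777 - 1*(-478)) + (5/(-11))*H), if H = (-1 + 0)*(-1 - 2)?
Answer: -17493792/11 ≈ -1.5903e+6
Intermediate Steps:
H = 3 (H = -1*(-3) = 3)
(4307 + F)*((-1777 - 1*(-478)) + (5/(-11))*H) = (4307 - 3084)*((-1777 - 1*(-478)) + (5/(-11))*3) = 1223*((-1777 + 478) + (5*(-1/11))*3) = 1223*(-1299 - 5/11*3) = 1223*(-1299 - 15/11) = 1223*(-14304/11) = -17493792/11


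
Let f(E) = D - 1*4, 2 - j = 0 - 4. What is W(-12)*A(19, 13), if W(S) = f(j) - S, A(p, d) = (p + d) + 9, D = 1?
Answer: 369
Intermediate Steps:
j = 6 (j = 2 - (0 - 4) = 2 - 1*(-4) = 2 + 4 = 6)
f(E) = -3 (f(E) = 1 - 1*4 = 1 - 4 = -3)
A(p, d) = 9 + d + p (A(p, d) = (d + p) + 9 = 9 + d + p)
W(S) = -3 - S
W(-12)*A(19, 13) = (-3 - 1*(-12))*(9 + 13 + 19) = (-3 + 12)*41 = 9*41 = 369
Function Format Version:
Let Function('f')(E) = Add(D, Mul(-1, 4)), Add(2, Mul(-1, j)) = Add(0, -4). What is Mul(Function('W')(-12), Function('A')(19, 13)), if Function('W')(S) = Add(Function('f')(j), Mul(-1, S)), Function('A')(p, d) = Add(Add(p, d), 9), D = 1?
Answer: 369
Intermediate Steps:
j = 6 (j = Add(2, Mul(-1, Add(0, -4))) = Add(2, Mul(-1, -4)) = Add(2, 4) = 6)
Function('f')(E) = -3 (Function('f')(E) = Add(1, Mul(-1, 4)) = Add(1, -4) = -3)
Function('A')(p, d) = Add(9, d, p) (Function('A')(p, d) = Add(Add(d, p), 9) = Add(9, d, p))
Function('W')(S) = Add(-3, Mul(-1, S))
Mul(Function('W')(-12), Function('A')(19, 13)) = Mul(Add(-3, Mul(-1, -12)), Add(9, 13, 19)) = Mul(Add(-3, 12), 41) = Mul(9, 41) = 369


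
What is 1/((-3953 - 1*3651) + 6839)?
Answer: -1/765 ≈ -0.0013072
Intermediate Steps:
1/((-3953 - 1*3651) + 6839) = 1/((-3953 - 3651) + 6839) = 1/(-7604 + 6839) = 1/(-765) = -1/765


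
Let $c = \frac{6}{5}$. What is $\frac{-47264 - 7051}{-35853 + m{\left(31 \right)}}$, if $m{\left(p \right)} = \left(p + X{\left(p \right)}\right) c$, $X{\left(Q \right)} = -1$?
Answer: $\frac{18105}{11939} \approx 1.5165$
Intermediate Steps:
$c = \frac{6}{5}$ ($c = 6 \cdot \frac{1}{5} = \frac{6}{5} \approx 1.2$)
$m{\left(p \right)} = - \frac{6}{5} + \frac{6 p}{5}$ ($m{\left(p \right)} = \left(p - 1\right) \frac{6}{5} = \left(-1 + p\right) \frac{6}{5} = - \frac{6}{5} + \frac{6 p}{5}$)
$\frac{-47264 - 7051}{-35853 + m{\left(31 \right)}} = \frac{-47264 - 7051}{-35853 + \left(- \frac{6}{5} + \frac{6}{5} \cdot 31\right)} = - \frac{54315}{-35853 + \left(- \frac{6}{5} + \frac{186}{5}\right)} = - \frac{54315}{-35853 + 36} = - \frac{54315}{-35817} = \left(-54315\right) \left(- \frac{1}{35817}\right) = \frac{18105}{11939}$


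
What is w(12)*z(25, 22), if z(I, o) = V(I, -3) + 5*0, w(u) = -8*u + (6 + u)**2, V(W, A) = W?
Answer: 5700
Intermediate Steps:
w(u) = (6 + u)**2 - 8*u
z(I, o) = I (z(I, o) = I + 5*0 = I + 0 = I)
w(12)*z(25, 22) = ((6 + 12)**2 - 8*12)*25 = (18**2 - 96)*25 = (324 - 96)*25 = 228*25 = 5700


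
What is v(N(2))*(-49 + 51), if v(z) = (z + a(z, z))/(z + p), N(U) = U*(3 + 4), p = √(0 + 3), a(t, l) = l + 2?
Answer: 840/193 - 60*√3/193 ≈ 3.8139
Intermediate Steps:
a(t, l) = 2 + l
p = √3 ≈ 1.7320
N(U) = 7*U (N(U) = U*7 = 7*U)
v(z) = (2 + 2*z)/(z + √3) (v(z) = (z + (2 + z))/(z + √3) = (2 + 2*z)/(z + √3))
v(N(2))*(-49 + 51) = (2*(1 + 7*2)/(7*2 + √3))*(-49 + 51) = (2*(1 + 14)/(14 + √3))*2 = (2*15/(14 + √3))*2 = (30/(14 + √3))*2 = 60/(14 + √3)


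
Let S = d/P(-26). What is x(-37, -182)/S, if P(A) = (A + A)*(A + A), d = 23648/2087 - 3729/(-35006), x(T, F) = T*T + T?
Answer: 263133322598016/835604311 ≈ 3.1490e+5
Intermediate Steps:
x(T, F) = T + T² (x(T, F) = T² + T = T + T²)
d = 835604311/73057522 (d = 23648*(1/2087) - 3729*(-1/35006) = 23648/2087 + 3729/35006 = 835604311/73057522 ≈ 11.438)
P(A) = 4*A² (P(A) = (2*A)*(2*A) = 4*A²)
S = 835604311/197547539488 (S = 835604311/(73057522*((4*(-26)²))) = 835604311/(73057522*((4*676))) = (835604311/73057522)/2704 = (835604311/73057522)*(1/2704) = 835604311/197547539488 ≈ 0.0042299)
x(-37, -182)/S = (-37*(1 - 37))/(835604311/197547539488) = -37*(-36)*(197547539488/835604311) = 1332*(197547539488/835604311) = 263133322598016/835604311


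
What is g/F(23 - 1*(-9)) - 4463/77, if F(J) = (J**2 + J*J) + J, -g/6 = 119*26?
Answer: -206009/3080 ≈ -66.886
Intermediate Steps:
g = -18564 (g = -714*26 = -6*3094 = -18564)
F(J) = J + 2*J**2 (F(J) = (J**2 + J**2) + J = 2*J**2 + J = J + 2*J**2)
g/F(23 - 1*(-9)) - 4463/77 = -18564*1/((1 + 2*(23 - 1*(-9)))*(23 - 1*(-9))) - 4463/77 = -18564*1/((1 + 2*(23 + 9))*(23 + 9)) - 4463*1/77 = -18564*1/(32*(1 + 2*32)) - 4463/77 = -18564*1/(32*(1 + 64)) - 4463/77 = -18564/(32*65) - 4463/77 = -18564/2080 - 4463/77 = -18564*1/2080 - 4463/77 = -357/40 - 4463/77 = -206009/3080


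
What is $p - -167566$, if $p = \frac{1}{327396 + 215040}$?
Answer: $\frac{90893830777}{542436} \approx 1.6757 \cdot 10^{5}$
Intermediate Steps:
$p = \frac{1}{542436} \approx 1.8435 \cdot 10^{-6}$
$p - -167566 = \frac{1}{542436} - -167566 = \frac{1}{542436} + 167566 = \frac{90893830777}{542436}$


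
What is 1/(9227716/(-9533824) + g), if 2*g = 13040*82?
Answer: 2383456/1274288608911 ≈ 1.8704e-6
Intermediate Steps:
g = 534640 (g = (13040*82)/2 = (½)*1069280 = 534640)
1/(9227716/(-9533824) + g) = 1/(9227716/(-9533824) + 534640) = 1/(9227716*(-1/9533824) + 534640) = 1/(-2306929/2383456 + 534640) = 1/(1274288608911/2383456) = 2383456/1274288608911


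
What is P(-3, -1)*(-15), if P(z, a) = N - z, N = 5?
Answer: -120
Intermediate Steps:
P(z, a) = 5 - z
P(-3, -1)*(-15) = (5 - 1*(-3))*(-15) = (5 + 3)*(-15) = 8*(-15) = -120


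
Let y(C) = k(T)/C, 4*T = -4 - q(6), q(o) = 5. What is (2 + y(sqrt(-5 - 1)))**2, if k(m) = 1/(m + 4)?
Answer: 580/147 - 8*I*sqrt(6)/21 ≈ 3.9456 - 0.93314*I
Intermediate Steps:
T = -9/4 (T = (-4 - 1*5)/4 = (-4 - 5)/4 = (1/4)*(-9) = -9/4 ≈ -2.2500)
k(m) = 1/(4 + m)
y(C) = 4/(7*C) (y(C) = 1/((4 - 9/4)*C) = 1/((7/4)*C) = 4/(7*C))
(2 + y(sqrt(-5 - 1)))**2 = (2 + 4/(7*(sqrt(-5 - 1))))**2 = (2 + 4/(7*(sqrt(-6))))**2 = (2 + 4/(7*((I*sqrt(6)))))**2 = (2 + 4*(-I*sqrt(6)/6)/7)**2 = (2 - 2*I*sqrt(6)/21)**2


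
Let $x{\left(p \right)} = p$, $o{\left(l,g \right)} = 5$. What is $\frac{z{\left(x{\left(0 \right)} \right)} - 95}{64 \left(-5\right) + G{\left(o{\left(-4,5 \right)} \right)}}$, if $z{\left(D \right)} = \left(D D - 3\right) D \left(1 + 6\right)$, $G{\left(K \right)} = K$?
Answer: $\frac{19}{63} \approx 0.30159$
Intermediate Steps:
$z{\left(D \right)} = 7 D \left(-3 + D^{2}\right)$ ($z{\left(D \right)} = \left(D^{2} - 3\right) D 7 = \left(-3 + D^{2}\right) D 7 = D \left(-3 + D^{2}\right) 7 = 7 D \left(-3 + D^{2}\right)$)
$\frac{z{\left(x{\left(0 \right)} \right)} - 95}{64 \left(-5\right) + G{\left(o{\left(-4,5 \right)} \right)}} = \frac{7 \cdot 0 \left(-3 + 0^{2}\right) - 95}{64 \left(-5\right) + 5} = \frac{7 \cdot 0 \left(-3 + 0\right) - 95}{-320 + 5} = \frac{7 \cdot 0 \left(-3\right) - 95}{-315} = \left(0 - 95\right) \left(- \frac{1}{315}\right) = \left(-95\right) \left(- \frac{1}{315}\right) = \frac{19}{63}$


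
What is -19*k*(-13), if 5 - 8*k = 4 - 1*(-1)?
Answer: 0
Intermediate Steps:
k = 0 (k = 5/8 - (4 - 1*(-1))/8 = 5/8 - (4 + 1)/8 = 5/8 - ⅛*5 = 5/8 - 5/8 = 0)
-19*k*(-13) = -19*0*(-13) = 0*(-13) = 0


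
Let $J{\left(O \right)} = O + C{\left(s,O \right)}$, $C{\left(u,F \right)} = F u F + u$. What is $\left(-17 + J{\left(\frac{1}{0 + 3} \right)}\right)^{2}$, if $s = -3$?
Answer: $400$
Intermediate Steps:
$C{\left(u,F \right)} = u + u F^{2}$ ($C{\left(u,F \right)} = u F^{2} + u = u + u F^{2}$)
$J{\left(O \right)} = -3 + O - 3 O^{2}$ ($J{\left(O \right)} = O - 3 \left(1 + O^{2}\right) = O - \left(3 + 3 O^{2}\right) = -3 + O - 3 O^{2}$)
$\left(-17 + J{\left(\frac{1}{0 + 3} \right)}\right)^{2} = \left(-17 - \left(3 - \frac{1}{0 + 3} + \frac{3}{\left(0 + 3\right)^{2}}\right)\right)^{2} = \left(-17 - \left(3 - \frac{1}{3} + \frac{1}{3}\right)\right)^{2} = \left(-17 - \left(\frac{8}{3} + \frac{1}{3}\right)\right)^{2} = \left(-17 - 3\right)^{2} = \left(-20\right)^{2} = 400$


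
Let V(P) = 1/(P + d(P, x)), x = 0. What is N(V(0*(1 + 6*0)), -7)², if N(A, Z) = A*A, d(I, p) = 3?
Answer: 1/81 ≈ 0.012346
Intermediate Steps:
V(P) = 1/(3 + P) (V(P) = 1/(P + 3) = 1/(3 + P))
N(A, Z) = A²
N(V(0*(1 + 6*0)), -7)² = ((1/(3 + 0*(1 + 6*0)))²)² = ((1/(3 + 0*(1 + 0)))²)² = ((1/(3 + 0*1))²)² = ((1/(3 + 0))²)² = ((1/3)²)² = ((⅓)²)² = (⅑)² = 1/81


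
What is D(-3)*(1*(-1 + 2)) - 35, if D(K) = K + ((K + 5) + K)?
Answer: -39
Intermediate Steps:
D(K) = 5 + 3*K (D(K) = K + ((5 + K) + K) = K + (5 + 2*K) = 5 + 3*K)
D(-3)*(1*(-1 + 2)) - 35 = (5 + 3*(-3))*(1*(-1 + 2)) - 35 = (5 - 9)*(1*1) - 35 = -4*1 - 35 = -4 - 35 = -39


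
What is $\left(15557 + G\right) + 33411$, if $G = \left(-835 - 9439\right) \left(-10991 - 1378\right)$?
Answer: $127128074$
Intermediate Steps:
$G = 127079106$ ($G = \left(-10274\right) \left(-12369\right) = 127079106$)
$\left(15557 + G\right) + 33411 = \left(15557 + 127079106\right) + 33411 = 127094663 + 33411 = 127128074$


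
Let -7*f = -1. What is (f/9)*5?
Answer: 5/63 ≈ 0.079365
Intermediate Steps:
f = ⅐ (f = -⅐*(-1) = ⅐ ≈ 0.14286)
(f/9)*5 = ((⅐)/9)*5 = ((⅑)*(⅐))*5 = (1/63)*5 = 5/63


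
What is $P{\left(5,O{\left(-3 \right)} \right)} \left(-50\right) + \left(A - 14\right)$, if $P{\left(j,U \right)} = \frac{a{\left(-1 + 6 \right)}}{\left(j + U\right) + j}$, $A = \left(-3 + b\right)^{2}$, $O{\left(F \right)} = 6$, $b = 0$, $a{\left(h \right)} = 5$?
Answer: $- \frac{165}{8} \approx -20.625$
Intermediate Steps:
$A = 9$ ($A = \left(-3 + 0\right)^{2} = \left(-3\right)^{2} = 9$)
$P{\left(j,U \right)} = \frac{5}{U + 2 j}$ ($P{\left(j,U \right)} = \frac{5}{\left(j + U\right) + j} = \frac{5}{\left(U + j\right) + j} = \frac{5}{U + 2 j}$)
$P{\left(5,O{\left(-3 \right)} \right)} \left(-50\right) + \left(A - 14\right) = \frac{5}{6 + 2 \cdot 5} \left(-50\right) + \left(9 - 14\right) = \frac{5}{6 + 10} \left(-50\right) - 5 = \frac{5}{16} \left(-50\right) - 5 = - \frac{125}{8} - 5 = - \frac{165}{8}$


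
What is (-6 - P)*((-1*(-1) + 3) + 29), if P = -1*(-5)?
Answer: -363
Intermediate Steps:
P = 5
(-6 - P)*((-1*(-1) + 3) + 29) = (-6 - 1*5)*((-1*(-1) + 3) + 29) = (-6 - 5)*((1 + 3) + 29) = -11*(4 + 29) = -11*33 = -363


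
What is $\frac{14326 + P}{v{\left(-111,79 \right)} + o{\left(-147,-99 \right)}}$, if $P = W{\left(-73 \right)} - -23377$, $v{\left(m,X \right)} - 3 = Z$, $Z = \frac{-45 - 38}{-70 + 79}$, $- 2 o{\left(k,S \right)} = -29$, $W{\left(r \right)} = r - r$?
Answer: $\frac{678654}{149} \approx 4554.7$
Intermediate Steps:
$W{\left(r \right)} = 0$
$o{\left(k,S \right)} = \frac{29}{2}$ ($o{\left(k,S \right)} = \left(- \frac{1}{2}\right) \left(-29\right) = \frac{29}{2}$)
$Z = - \frac{83}{9} \approx -9.2222$
$v{\left(m,X \right)} = - \frac{56}{9}$ ($v{\left(m,X \right)} = 3 - \frac{83}{9} = - \frac{56}{9}$)
$P = 23377$ ($P = 0 - -23377 = 0 + 23377 = 23377$)
$\frac{14326 + P}{v{\left(-111,79 \right)} + o{\left(-147,-99 \right)}} = \frac{14326 + 23377}{- \frac{56}{9} + \frac{29}{2}} = \frac{37703}{\frac{149}{18}} = 37703 \cdot \frac{18}{149} = \frac{678654}{149}$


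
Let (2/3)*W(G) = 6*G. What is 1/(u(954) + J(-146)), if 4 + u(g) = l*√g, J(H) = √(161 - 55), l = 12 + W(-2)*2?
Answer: 2/267165 - 71*√106/534330 ≈ -0.0013606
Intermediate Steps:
W(G) = 9*G (W(G) = 3*(6*G)/2 = 9*G)
l = -24 (l = 12 + (9*(-2))*2 = 12 - 18*2 = 12 - 36 = -24)
J(H) = √106
u(g) = -4 - 24*√g
1/(u(954) + J(-146)) = 1/((-4 - 72*√106) + √106) = 1/(-4 - 71*√106)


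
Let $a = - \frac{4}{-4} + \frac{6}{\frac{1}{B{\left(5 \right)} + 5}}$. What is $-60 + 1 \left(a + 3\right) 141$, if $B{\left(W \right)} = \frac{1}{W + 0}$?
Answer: $\frac{24516}{5} \approx 4903.2$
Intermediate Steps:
$B{\left(W \right)} = \frac{1}{W}$
$a = \frac{161}{5}$ ($a = - \frac{4}{-4} + \frac{6}{\frac{1}{\frac{1}{5} + 5}} = \left(-4\right) \left(- \frac{1}{4}\right) + \frac{6}{\frac{1}{\frac{1}{5} + 5}} = 1 + \frac{6}{\frac{1}{\frac{26}{5}}} = 1 + \frac{6}{\frac{5}{26}} = 1 + 6 \cdot \frac{26}{5} = 1 + \frac{156}{5} = \frac{161}{5} \approx 32.2$)
$-60 + 1 \left(a + 3\right) 141 = -60 + 1 \left(\frac{161}{5} + 3\right) 141 = -60 + 1 \cdot \frac{176}{5} \cdot 141 = -60 + \frac{176}{5} \cdot 141 = -60 + \frac{24816}{5} = \frac{24516}{5}$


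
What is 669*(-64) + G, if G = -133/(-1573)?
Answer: -67349435/1573 ≈ -42816.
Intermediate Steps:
G = 133/1573 (G = -133*(-1/1573) = 133/1573 ≈ 0.084552)
669*(-64) + G = 669*(-64) + 133/1573 = -42816 + 133/1573 = -67349435/1573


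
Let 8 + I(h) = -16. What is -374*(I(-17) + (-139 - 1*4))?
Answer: 62458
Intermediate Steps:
I(h) = -24 (I(h) = -8 - 16 = -24)
-374*(I(-17) + (-139 - 1*4)) = -374*(-24 + (-139 - 1*4)) = -374*(-24 + (-139 - 4)) = -374*(-24 - 143) = -374*(-167) = 62458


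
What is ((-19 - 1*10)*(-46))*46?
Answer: 61364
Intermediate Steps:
((-19 - 1*10)*(-46))*46 = ((-19 - 10)*(-46))*46 = -29*(-46)*46 = 1334*46 = 61364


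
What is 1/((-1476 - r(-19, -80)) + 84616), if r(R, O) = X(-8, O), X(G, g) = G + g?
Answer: 1/83228 ≈ 1.2015e-5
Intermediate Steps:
r(R, O) = -8 + O
1/((-1476 - r(-19, -80)) + 84616) = 1/((-1476 - (-8 - 80)) + 84616) = 1/((-1476 - 1*(-88)) + 84616) = 1/((-1476 + 88) + 84616) = 1/(-1388 + 84616) = 1/83228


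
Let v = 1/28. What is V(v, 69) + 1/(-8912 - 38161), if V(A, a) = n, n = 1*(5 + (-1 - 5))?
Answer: -47074/47073 ≈ -1.0000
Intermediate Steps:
v = 1/28 ≈ 0.035714
n = -1 (n = 1*(5 - 6) = 1*(-1) = -1)
V(A, a) = -1
V(v, 69) + 1/(-8912 - 38161) = -1 + 1/(-8912 - 38161) = -1 + 1/(-47073) = -1 - 1/47073 = -47074/47073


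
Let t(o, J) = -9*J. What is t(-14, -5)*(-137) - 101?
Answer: -6266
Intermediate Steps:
t(-14, -5)*(-137) - 101 = -9*(-5)*(-137) - 101 = 45*(-137) - 101 = -6165 - 101 = -6266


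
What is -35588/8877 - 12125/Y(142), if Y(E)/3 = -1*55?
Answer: 18689/269 ≈ 69.476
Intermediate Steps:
Y(E) = -165 (Y(E) = 3*(-1*55) = 3*(-55) = -165)
-35588/8877 - 12125/Y(142) = -35588/8877 - 12125/(-165) = -35588*1/8877 - 12125*(-1/165) = -35588/8877 + 2425/33 = 18689/269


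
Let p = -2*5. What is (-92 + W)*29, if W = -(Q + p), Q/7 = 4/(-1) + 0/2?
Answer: -1566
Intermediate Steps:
p = -10
Q = -28 (Q = 7*(4/(-1) + 0/2) = 7*(4*(-1) + 0*(½)) = 7*(-4 + 0) = 7*(-4) = -28)
W = 38 (W = -(-28 - 10) = -1*(-38) = 38)
(-92 + W)*29 = (-92 + 38)*29 = -54*29 = -1566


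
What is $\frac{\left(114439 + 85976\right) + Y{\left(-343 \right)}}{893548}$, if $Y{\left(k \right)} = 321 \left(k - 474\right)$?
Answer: $- \frac{30921}{446774} \approx -0.069209$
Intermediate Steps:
$Y{\left(k \right)} = -152154 + 321 k$ ($Y{\left(k \right)} = 321 \left(-474 + k\right) = -152154 + 321 k$)
$\frac{\left(114439 + 85976\right) + Y{\left(-343 \right)}}{893548} = \frac{\left(114439 + 85976\right) + \left(-152154 + 321 \left(-343\right)\right)}{893548} = \left(200415 - 262257\right) \frac{1}{893548} = \left(-61842\right) \frac{1}{893548} = - \frac{30921}{446774}$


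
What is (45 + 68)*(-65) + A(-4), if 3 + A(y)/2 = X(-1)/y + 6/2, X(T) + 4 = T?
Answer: -14685/2 ≈ -7342.5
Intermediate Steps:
X(T) = -4 + T
A(y) = -10/y (A(y) = -6 + 2*((-4 - 1)/y + 6/2) = -6 + 2*(-5/y + 6*(½)) = -6 + 2*(-5/y + 3) = -6 + 2*(3 - 5/y) = -6 + (6 - 10/y) = -10/y)
(45 + 68)*(-65) + A(-4) = (45 + 68)*(-65) - 10/(-4) = 113*(-65) - 10*(-¼) = -7345 + 5/2 = -14685/2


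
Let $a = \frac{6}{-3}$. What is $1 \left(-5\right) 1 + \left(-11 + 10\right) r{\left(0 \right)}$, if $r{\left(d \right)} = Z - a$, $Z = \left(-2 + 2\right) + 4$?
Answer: $-11$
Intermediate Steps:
$Z = 4$ ($Z = 0 + 4 = 4$)
$a = -2$ ($a = 6 \left(- \frac{1}{3}\right) = -2$)
$r{\left(d \right)} = 6$ ($r{\left(d \right)} = 4 - -2 = 4 + 2 = 6$)
$1 \left(-5\right) 1 + \left(-11 + 10\right) r{\left(0 \right)} = 1 \left(-5\right) 1 + \left(-11 + 10\right) 6 = \left(-5\right) 1 - 6 = -5 - 6 = -11$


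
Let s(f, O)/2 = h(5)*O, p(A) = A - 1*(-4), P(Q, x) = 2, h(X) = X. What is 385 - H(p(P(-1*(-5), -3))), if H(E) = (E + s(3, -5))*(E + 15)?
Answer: 1309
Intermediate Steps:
p(A) = 4 + A (p(A) = A + 4 = 4 + A)
s(f, O) = 10*O (s(f, O) = 2*(5*O) = 10*O)
H(E) = (-50 + E)*(15 + E) (H(E) = (E + 10*(-5))*(E + 15) = (E - 50)*(15 + E) = (-50 + E)*(15 + E))
385 - H(p(P(-1*(-5), -3))) = 385 - (-750 + (4 + 2)**2 - 35*(4 + 2)) = 385 - (-750 + 6**2 - 35*6) = 385 - (-750 + 36 - 210) = 385 - 1*(-924) = 385 + 924 = 1309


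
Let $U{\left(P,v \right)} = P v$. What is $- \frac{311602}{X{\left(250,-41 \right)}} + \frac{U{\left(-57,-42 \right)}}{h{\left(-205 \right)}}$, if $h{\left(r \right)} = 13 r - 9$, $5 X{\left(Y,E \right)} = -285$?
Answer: $\frac{59506235}{10887} \approx 5465.8$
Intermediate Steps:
$X{\left(Y,E \right)} = -57$ ($X{\left(Y,E \right)} = \frac{1}{5} \left(-285\right) = -57$)
$h{\left(r \right)} = -9 + 13 r$
$- \frac{311602}{X{\left(250,-41 \right)}} + \frac{U{\left(-57,-42 \right)}}{h{\left(-205 \right)}} = - \frac{311602}{-57} + \frac{\left(-57\right) \left(-42\right)}{-9 + 13 \left(-205\right)} = \left(-311602\right) \left(- \frac{1}{57}\right) + \frac{2394}{-9 - 2665} = \frac{311602}{57} + \frac{2394}{-2674} = \frac{311602}{57} + 2394 \left(- \frac{1}{2674}\right) = \frac{311602}{57} - \frac{171}{191} = \frac{59506235}{10887}$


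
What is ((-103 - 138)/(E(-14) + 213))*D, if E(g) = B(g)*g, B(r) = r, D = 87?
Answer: -20967/409 ≈ -51.264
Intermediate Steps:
E(g) = g² (E(g) = g*g = g²)
((-103 - 138)/(E(-14) + 213))*D = ((-103 - 138)/((-14)² + 213))*87 = -241/(196 + 213)*87 = -241/409*87 = -20967/409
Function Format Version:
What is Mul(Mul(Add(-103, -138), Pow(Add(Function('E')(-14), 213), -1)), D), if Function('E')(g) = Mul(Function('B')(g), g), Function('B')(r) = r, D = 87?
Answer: Rational(-20967, 409) ≈ -51.264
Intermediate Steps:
Function('E')(g) = Pow(g, 2) (Function('E')(g) = Mul(g, g) = Pow(g, 2))
Mul(Mul(Add(-103, -138), Pow(Add(Function('E')(-14), 213), -1)), D) = Mul(Mul(Add(-103, -138), Pow(Add(Pow(-14, 2), 213), -1)), 87) = Mul(Mul(-241, Pow(Add(196, 213), -1)), 87) = Mul(Mul(-241, Pow(409, -1)), 87) = Mul(Mul(-241, Rational(1, 409)), 87) = Mul(Rational(-241, 409), 87) = Rational(-20967, 409)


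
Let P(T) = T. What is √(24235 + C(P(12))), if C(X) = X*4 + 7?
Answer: √24290 ≈ 155.85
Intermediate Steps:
C(X) = 7 + 4*X (C(X) = 4*X + 7 = 7 + 4*X)
√(24235 + C(P(12))) = √(24235 + (7 + 4*12)) = √(24235 + (7 + 48)) = √(24235 + 55) = √24290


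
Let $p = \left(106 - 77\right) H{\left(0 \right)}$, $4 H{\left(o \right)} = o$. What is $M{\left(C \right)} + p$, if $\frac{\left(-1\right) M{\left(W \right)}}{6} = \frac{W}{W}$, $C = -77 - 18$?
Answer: $-6$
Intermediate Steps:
$C = -95$ ($C = -77 - 18 = -95$)
$H{\left(o \right)} = \frac{o}{4}$
$M{\left(W \right)} = -6$ ($M{\left(W \right)} = - 6 \frac{W}{W} = \left(-6\right) 1 = -6$)
$p = 0$ ($p = \left(106 - 77\right) \frac{1}{4} \cdot 0 = 29 \cdot 0 = 0$)
$M{\left(C \right)} + p = -6 + 0 = -6$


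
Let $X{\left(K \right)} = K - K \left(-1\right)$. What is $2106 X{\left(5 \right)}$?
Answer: $21060$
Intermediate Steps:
$X{\left(K \right)} = 2 K$ ($X{\left(K \right)} = K - - K = K + K = 2 K$)
$2106 X{\left(5 \right)} = 2106 \cdot 2 \cdot 5 = 2106 \cdot 10 = 21060$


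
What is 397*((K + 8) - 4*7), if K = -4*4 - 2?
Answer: -15086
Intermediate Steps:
K = -18 (K = -16 - 2 = -18)
397*((K + 8) - 4*7) = 397*((-18 + 8) - 4*7) = 397*(-10 - 28) = 397*(-38) = -15086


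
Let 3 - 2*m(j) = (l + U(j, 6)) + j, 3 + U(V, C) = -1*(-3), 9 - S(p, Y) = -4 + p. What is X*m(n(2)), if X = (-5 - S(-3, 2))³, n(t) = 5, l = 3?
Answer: 46305/2 ≈ 23153.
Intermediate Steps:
S(p, Y) = 13 - p (S(p, Y) = 9 - (-4 + p) = 9 + (4 - p) = 13 - p)
U(V, C) = 0 (U(V, C) = -3 - 1*(-3) = -3 + 3 = 0)
m(j) = -j/2 (m(j) = 3/2 - ((3 + 0) + j)/2 = 3/2 - (3 + j)/2 = 3/2 + (-3/2 - j/2) = -j/2)
X = -9261 (X = (-5 - (13 - 1*(-3)))³ = (-5 - (13 + 3))³ = (-5 - 1*16)³ = (-5 - 16)³ = (-21)³ = -9261)
X*m(n(2)) = -(-9261)*5/2 = -9261*(-5/2) = 46305/2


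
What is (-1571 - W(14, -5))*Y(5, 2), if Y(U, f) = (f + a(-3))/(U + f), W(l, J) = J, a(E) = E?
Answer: 1566/7 ≈ 223.71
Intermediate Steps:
Y(U, f) = (-3 + f)/(U + f) (Y(U, f) = (f - 3)/(U + f) = (-3 + f)/(U + f))
(-1571 - W(14, -5))*Y(5, 2) = (-1571 - 1*(-5))*((-3 + 2)/(5 + 2)) = (-1571 + 5)*(-1/7) = -1566*(-1)/7 = -1566*(-⅐) = 1566/7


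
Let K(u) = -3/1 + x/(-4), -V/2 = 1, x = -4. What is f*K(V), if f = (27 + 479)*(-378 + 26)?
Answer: 356224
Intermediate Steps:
f = -178112 (f = 506*(-352) = -178112)
V = -2 (V = -2*1 = -2)
K(u) = -2 (K(u) = -3/1 - 4/(-4) = -3*1 - 4*(-¼) = -3 + 1 = -2)
f*K(V) = -178112*(-2) = 356224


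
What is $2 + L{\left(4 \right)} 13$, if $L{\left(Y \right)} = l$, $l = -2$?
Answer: $-24$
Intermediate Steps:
$L{\left(Y \right)} = -2$
$2 + L{\left(4 \right)} 13 = 2 - 26 = -24$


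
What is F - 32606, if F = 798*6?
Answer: -27818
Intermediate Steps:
F = 4788
F - 32606 = 4788 - 32606 = -27818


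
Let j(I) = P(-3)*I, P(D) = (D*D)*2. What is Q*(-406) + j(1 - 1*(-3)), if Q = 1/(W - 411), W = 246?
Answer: 12286/165 ≈ 74.461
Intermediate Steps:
P(D) = 2*D² (P(D) = D²*2 = 2*D²)
Q = -1/165 (Q = 1/(246 - 411) = 1/(-165) = -1/165 ≈ -0.0060606)
j(I) = 18*I (j(I) = (2*(-3)²)*I = (2*9)*I = 18*I)
Q*(-406) + j(1 - 1*(-3)) = -1/165*(-406) + 18*(1 - 1*(-3)) = 406/165 + 18*(1 + 3) = 406/165 + 18*4 = 406/165 + 72 = 12286/165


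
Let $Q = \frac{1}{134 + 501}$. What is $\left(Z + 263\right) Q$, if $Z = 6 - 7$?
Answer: $\frac{262}{635} \approx 0.4126$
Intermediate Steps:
$Q = \frac{1}{635} \approx 0.0015748$
$Z = -1$ ($Z = 6 - 7 = -1$)
$\left(Z + 263\right) Q = \left(-1 + 263\right) \frac{1}{635} = 262 \cdot \frac{1}{635} = \frac{262}{635}$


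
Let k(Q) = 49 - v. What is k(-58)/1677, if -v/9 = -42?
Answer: -329/1677 ≈ -0.19618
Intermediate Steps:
v = 378 (v = -9*(-42) = 378)
k(Q) = -329 (k(Q) = 49 - 1*378 = 49 - 378 = -329)
k(-58)/1677 = -329/1677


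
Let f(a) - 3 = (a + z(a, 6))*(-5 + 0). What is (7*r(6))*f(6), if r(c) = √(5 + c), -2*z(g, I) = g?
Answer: -84*√11 ≈ -278.60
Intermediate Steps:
z(g, I) = -g/2
f(a) = 3 - 5*a/2 (f(a) = 3 + (a - a/2)*(-5 + 0) = 3 + (a/2)*(-5) = 3 - 5*a/2)
(7*r(6))*f(6) = (7*√(5 + 6))*(3 - 5/2*6) = (7*√11)*(3 - 15) = (7*√11)*(-12) = -84*√11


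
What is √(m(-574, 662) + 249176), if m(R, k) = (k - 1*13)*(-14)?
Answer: √240090 ≈ 489.99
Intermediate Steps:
m(R, k) = 182 - 14*k (m(R, k) = (k - 13)*(-14) = (-13 + k)*(-14) = 182 - 14*k)
√(m(-574, 662) + 249176) = √((182 - 14*662) + 249176) = √((182 - 9268) + 249176) = √(-9086 + 249176) = √240090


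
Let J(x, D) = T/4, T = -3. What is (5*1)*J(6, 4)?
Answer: -15/4 ≈ -3.7500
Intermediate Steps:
J(x, D) = -¾ (J(x, D) = -3/4 = -3*¼ = -¾)
(5*1)*J(6, 4) = (5*1)*(-¾) = 5*(-¾) = -15/4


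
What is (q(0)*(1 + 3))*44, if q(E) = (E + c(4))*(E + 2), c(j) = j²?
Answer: 5632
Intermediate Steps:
q(E) = (2 + E)*(16 + E) (q(E) = (E + 4²)*(E + 2) = (E + 16)*(2 + E) = (16 + E)*(2 + E) = (2 + E)*(16 + E))
(q(0)*(1 + 3))*44 = ((32 + 0² + 18*0)*(1 + 3))*44 = ((32 + 0 + 0)*4)*44 = (32*4)*44 = 128*44 = 5632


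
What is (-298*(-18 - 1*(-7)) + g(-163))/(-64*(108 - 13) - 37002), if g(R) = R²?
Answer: -29847/43082 ≈ -0.69279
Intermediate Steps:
(-298*(-18 - 1*(-7)) + g(-163))/(-64*(108 - 13) - 37002) = (-298*(-18 - 1*(-7)) + (-163)²)/(-64*(108 - 13) - 37002) = (-298*(-18 + 7) + 26569)/(-64*95 - 37002) = (-298*(-11) + 26569)/(-6080 - 37002) = (3278 + 26569)/(-43082) = 29847*(-1/43082) = -29847/43082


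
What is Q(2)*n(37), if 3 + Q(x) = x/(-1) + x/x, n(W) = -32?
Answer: 128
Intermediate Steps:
Q(x) = -2 - x (Q(x) = -3 + (x/(-1) + x/x) = -3 + (x*(-1) + 1) = -3 + (-x + 1) = -3 + (1 - x) = -2 - x)
Q(2)*n(37) = (-2 - 1*2)*(-32) = (-2 - 2)*(-32) = -4*(-32) = 128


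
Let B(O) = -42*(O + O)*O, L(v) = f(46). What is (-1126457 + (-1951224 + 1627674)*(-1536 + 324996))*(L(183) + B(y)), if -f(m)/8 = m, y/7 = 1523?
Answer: 999175669940928839524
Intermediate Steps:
y = 10661 (y = 7*1523 = 10661)
f(m) = -8*m
L(v) = -368 (L(v) = -8*46 = -368)
B(O) = -84*O² (B(O) = -42*2*O*O = -84*O²)
(-1126457 + (-1951224 + 1627674)*(-1536 + 324996))*(L(183) + B(y)) = (-1126457 + (-1951224 + 1627674)*(-1536 + 324996))*(-368 - 84*10661²) = (-1126457 - 323550*323460)*(-368 - 84*113656921) = (-1126457 - 104655483000)*(-368 - 9547181364) = -104656609457*(-9547181732) = 999175669940928839524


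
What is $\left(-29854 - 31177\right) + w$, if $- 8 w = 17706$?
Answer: $- \frac{252977}{4} \approx -63244.0$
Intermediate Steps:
$w = - \frac{8853}{4}$ ($w = \left(- \frac{1}{8}\right) 17706 = - \frac{8853}{4} \approx -2213.3$)
$\left(-29854 - 31177\right) + w = \left(-29854 - 31177\right) - \frac{8853}{4} = -61031 - \frac{8853}{4} = - \frac{252977}{4}$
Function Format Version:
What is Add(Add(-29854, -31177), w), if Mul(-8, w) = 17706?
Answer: Rational(-252977, 4) ≈ -63244.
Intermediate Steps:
w = Rational(-8853, 4) (w = Mul(Rational(-1, 8), 17706) = Rational(-8853, 4) ≈ -2213.3)
Add(Add(-29854, -31177), w) = Add(Add(-29854, -31177), Rational(-8853, 4)) = Add(-61031, Rational(-8853, 4)) = Rational(-252977, 4)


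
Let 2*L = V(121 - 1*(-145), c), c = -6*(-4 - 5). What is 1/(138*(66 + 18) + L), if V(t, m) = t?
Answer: 1/11725 ≈ 8.5288e-5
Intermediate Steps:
c = 54 (c = -6*(-9) = 54)
L = 133 (L = (121 - 1*(-145))/2 = (121 + 145)/2 = (1/2)*266 = 133)
1/(138*(66 + 18) + L) = 1/(138*(66 + 18) + 133) = 1/(138*84 + 133) = 1/(11592 + 133) = 1/11725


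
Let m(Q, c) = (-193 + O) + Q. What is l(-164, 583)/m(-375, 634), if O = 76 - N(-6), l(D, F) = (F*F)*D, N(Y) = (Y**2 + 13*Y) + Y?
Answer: 13935449/111 ≈ 1.2554e+5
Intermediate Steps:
N(Y) = Y**2 + 14*Y
l(D, F) = D*F**2 (l(D, F) = F**2*D = D*F**2)
O = 124 (O = 76 - (-6)*(14 - 6) = 76 - (-6)*8 = 76 - 1*(-48) = 76 + 48 = 124)
m(Q, c) = -69 + Q (m(Q, c) = (-193 + 124) + Q = -69 + Q)
l(-164, 583)/m(-375, 634) = (-164*583**2)/(-69 - 375) = -164*339889/(-444) = -55741796*(-1/444) = 13935449/111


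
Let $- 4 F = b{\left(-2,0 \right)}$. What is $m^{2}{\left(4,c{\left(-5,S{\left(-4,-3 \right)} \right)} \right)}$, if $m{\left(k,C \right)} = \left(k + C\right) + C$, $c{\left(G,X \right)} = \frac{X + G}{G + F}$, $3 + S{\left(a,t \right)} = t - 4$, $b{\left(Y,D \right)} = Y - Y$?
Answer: $100$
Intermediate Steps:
$b{\left(Y,D \right)} = 0$
$S{\left(a,t \right)} = -7 + t$ ($S{\left(a,t \right)} = -3 + \left(t - 4\right) = -3 + \left(-4 + t\right) = -7 + t$)
$F = 0$ ($F = \left(- \frac{1}{4}\right) 0 = 0$)
$c{\left(G,X \right)} = \frac{G + X}{G}$ ($c{\left(G,X \right)} = \frac{X + G}{G + 0} = \frac{G + X}{G}$)
$m{\left(k,C \right)} = k + 2 C$ ($m{\left(k,C \right)} = \left(C + k\right) + C = k + 2 C$)
$m^{2}{\left(4,c{\left(-5,S{\left(-4,-3 \right)} \right)} \right)} = \left(4 + 2 \frac{-5 - 10}{-5}\right)^{2} = \left(4 + 2 \left(- \frac{-5 - 10}{5}\right)\right)^{2} = \left(4 + 2 \left(\left(- \frac{1}{5}\right) \left(-15\right)\right)\right)^{2} = \left(4 + 2 \cdot 3\right)^{2} = \left(4 + 6\right)^{2} = 10^{2} = 100$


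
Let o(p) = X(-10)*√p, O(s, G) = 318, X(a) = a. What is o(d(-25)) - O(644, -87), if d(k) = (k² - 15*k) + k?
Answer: -318 - 50*√39 ≈ -630.25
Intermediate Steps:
d(k) = k² - 14*k
o(p) = -10*√p
o(d(-25)) - O(644, -87) = -10*5*√39 - 1*318 = -10*5*√39 - 318 = -50*√39 - 318 = -318 - 50*√39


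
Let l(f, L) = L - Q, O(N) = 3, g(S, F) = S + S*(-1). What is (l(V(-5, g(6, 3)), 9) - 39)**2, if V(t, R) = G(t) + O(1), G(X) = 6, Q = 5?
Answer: 1225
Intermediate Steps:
g(S, F) = 0 (g(S, F) = S - S = 0)
V(t, R) = 9 (V(t, R) = 6 + 3 = 9)
l(f, L) = -5 + L (l(f, L) = L - 1*5 = L - 5 = -5 + L)
(l(V(-5, g(6, 3)), 9) - 39)**2 = ((-5 + 9) - 39)**2 = (4 - 39)**2 = (-35)**2 = 1225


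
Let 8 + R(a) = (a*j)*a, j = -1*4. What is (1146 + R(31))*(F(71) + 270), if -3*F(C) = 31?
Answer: -702658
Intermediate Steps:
j = -4
F(C) = -31/3 (F(C) = -1/3*31 = -31/3)
R(a) = -8 - 4*a**2 (R(a) = -8 + (a*(-4))*a = -8 + (-4*a)*a = -8 - 4*a**2)
(1146 + R(31))*(F(71) + 270) = (1146 + (-8 - 4*31**2))*(-31/3 + 270) = (1146 + (-8 - 4*961))*(779/3) = (1146 + (-8 - 3844))*(779/3) = (1146 - 3852)*(779/3) = -2706*779/3 = -702658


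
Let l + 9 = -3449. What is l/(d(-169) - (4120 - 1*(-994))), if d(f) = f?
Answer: 3458/5283 ≈ 0.65455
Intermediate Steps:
l = -3458 (l = -9 - 3449 = -3458)
l/(d(-169) - (4120 - 1*(-994))) = -3458/(-169 - (4120 - 1*(-994))) = -3458/(-169 - (4120 + 994)) = -3458/(-169 - 1*5114) = -3458/(-169 - 5114) = -3458/(-5283) = -3458*(-1/5283) = 3458/5283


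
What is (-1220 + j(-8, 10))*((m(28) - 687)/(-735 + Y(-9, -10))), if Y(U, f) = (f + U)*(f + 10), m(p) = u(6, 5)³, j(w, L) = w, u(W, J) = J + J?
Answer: 384364/735 ≈ 522.94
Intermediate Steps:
u(W, J) = 2*J
m(p) = 1000 (m(p) = (2*5)³ = 10³ = 1000)
Y(U, f) = (10 + f)*(U + f) (Y(U, f) = (U + f)*(10 + f) = (10 + f)*(U + f))
(-1220 + j(-8, 10))*((m(28) - 687)/(-735 + Y(-9, -10))) = (-1220 - 8)*((1000 - 687)/(-735 + ((-10)² + 10*(-9) + 10*(-10) - 9*(-10)))) = -384364/(-735 + (100 - 90 - 100 + 90)) = -384364/(-735 + 0) = -384364/(-735) = -384364*(-1)/735 = -1228*(-313/735) = 384364/735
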